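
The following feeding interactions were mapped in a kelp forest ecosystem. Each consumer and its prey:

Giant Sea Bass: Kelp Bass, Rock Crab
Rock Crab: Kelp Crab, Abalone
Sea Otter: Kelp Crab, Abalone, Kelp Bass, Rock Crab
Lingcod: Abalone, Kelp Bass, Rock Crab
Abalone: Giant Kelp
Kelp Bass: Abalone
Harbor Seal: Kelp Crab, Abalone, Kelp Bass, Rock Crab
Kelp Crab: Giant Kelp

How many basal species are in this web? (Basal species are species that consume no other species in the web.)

Basal species (no prey listed): Giant Kelp.
Count: 1.

1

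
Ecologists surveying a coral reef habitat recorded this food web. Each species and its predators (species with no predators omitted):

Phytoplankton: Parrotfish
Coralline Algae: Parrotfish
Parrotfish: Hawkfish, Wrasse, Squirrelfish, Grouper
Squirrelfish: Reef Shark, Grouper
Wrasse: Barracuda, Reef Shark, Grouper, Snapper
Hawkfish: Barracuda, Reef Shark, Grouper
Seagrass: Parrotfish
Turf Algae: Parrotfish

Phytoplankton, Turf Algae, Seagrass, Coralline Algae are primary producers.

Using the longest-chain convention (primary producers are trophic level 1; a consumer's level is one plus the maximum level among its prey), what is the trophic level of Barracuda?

Phytoplankton is a producer → level 1.
Parrotfish eats Phytoplankton (level 1); other prey at levels: Turf Algae 1, Seagrass 1, Coralline Algae 1 → level 2.
Hawkfish eats Parrotfish → level 3.
Barracuda eats Hawkfish (level 3); other prey at levels: Wrasse 3 → level 4.

Trophic level 4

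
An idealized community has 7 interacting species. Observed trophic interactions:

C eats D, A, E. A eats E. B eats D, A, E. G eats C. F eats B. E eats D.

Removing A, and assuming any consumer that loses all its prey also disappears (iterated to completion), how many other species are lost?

Remove A.
Every predator of it retains at least one other prey: C still has D, E; B still has D, E.
No consumer loses all prey, so no secondary extinctions occur.

0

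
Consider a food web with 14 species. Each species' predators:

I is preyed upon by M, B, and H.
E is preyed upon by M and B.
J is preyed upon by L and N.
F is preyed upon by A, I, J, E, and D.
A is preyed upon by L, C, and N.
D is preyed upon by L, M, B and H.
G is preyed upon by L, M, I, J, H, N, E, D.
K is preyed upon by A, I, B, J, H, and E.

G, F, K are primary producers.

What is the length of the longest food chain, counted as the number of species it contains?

One longest chain: G → J → N.
It has 3 species and 2 links.

3 species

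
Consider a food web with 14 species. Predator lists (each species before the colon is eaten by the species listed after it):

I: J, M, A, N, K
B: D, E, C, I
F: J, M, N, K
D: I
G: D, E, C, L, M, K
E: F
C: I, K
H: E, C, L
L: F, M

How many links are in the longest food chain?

One longest chain: B → E → F → J.
It has 4 species and 3 links.

3 links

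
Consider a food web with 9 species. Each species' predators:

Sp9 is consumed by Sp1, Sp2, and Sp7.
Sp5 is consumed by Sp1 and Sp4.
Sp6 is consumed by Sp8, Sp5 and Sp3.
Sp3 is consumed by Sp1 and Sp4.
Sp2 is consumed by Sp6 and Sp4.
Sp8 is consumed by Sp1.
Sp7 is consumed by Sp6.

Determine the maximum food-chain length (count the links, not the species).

One longest chain: Sp9 → Sp7 → Sp6 → Sp3 → Sp1.
It has 5 species and 4 links.

4 links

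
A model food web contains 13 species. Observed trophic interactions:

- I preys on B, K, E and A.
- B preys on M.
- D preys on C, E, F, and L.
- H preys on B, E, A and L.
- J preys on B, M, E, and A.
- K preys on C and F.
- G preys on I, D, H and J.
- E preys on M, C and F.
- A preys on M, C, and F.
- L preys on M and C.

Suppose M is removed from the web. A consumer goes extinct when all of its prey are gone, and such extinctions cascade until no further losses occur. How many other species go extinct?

1

Remove M.
Round 1: B (all prey gone) → extinct.
No further losses. Total secondary extinctions: 1.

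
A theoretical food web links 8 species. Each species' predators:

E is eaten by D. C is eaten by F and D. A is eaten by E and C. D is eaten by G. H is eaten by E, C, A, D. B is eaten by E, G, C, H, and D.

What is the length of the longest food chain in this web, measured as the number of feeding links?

5 links

One longest chain: B → H → A → C → D → G.
It has 6 species and 5 links.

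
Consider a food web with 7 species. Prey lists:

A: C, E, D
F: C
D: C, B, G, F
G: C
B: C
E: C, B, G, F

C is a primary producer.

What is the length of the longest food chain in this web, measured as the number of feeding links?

3 links

One longest chain: C → B → E → A.
It has 4 species and 3 links.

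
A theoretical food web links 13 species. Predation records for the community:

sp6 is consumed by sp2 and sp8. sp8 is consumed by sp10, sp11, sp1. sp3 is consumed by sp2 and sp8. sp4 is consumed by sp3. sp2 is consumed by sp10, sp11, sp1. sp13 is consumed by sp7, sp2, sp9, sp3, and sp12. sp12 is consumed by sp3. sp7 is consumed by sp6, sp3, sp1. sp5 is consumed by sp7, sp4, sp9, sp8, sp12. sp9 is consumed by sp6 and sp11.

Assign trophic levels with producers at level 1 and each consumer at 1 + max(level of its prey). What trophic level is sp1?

sp13 is a producer → level 1.
sp12 eats sp13 (level 1); other prey at levels: sp5 1 → level 2.
sp3 eats sp12 (level 2); other prey at levels: sp13 1, sp4 2, sp7 2 → level 3.
sp2 eats sp3 (level 3); other prey at levels: sp13 1, sp6 3 → level 4.
sp1 eats sp2 (level 4); other prey at levels: sp7 2, sp8 4 → level 5.

Trophic level 5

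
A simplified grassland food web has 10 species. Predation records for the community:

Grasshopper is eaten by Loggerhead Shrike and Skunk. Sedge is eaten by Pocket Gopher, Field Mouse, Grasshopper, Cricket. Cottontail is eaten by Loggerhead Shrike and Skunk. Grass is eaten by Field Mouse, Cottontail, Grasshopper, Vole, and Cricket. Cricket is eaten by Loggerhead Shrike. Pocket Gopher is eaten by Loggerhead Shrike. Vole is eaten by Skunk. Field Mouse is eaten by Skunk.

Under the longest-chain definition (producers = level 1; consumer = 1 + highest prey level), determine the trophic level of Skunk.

Sedge is a producer → level 1.
Field Mouse eats Sedge (level 1); other prey at levels: Grass 1 → level 2.
Skunk eats Field Mouse (level 2); other prey at levels: Cottontail 2, Grasshopper 2, Vole 2 → level 3.

Trophic level 3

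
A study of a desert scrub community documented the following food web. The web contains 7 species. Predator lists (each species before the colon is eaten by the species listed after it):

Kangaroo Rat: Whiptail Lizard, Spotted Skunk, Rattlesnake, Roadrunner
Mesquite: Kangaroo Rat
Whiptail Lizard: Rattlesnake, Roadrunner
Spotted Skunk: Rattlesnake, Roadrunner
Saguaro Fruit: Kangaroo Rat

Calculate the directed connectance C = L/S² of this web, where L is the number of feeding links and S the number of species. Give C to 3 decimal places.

C = 0.204

The web has S = 7 species and L = 10 feeding links.
C = L / S² = 10 / 49 = 0.2041 ≈ 0.204.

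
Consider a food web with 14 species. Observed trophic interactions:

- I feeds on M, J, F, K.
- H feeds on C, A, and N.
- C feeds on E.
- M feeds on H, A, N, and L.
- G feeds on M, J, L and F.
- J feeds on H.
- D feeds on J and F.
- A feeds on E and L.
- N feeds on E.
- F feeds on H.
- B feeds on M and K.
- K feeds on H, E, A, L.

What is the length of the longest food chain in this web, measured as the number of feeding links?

4 links

One longest chain: E → N → H → F → I.
It has 5 species and 4 links.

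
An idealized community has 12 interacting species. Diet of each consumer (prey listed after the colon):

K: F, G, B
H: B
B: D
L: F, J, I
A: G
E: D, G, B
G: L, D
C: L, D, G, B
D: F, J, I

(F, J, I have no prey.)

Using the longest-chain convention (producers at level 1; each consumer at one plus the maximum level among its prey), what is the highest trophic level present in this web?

4

Producers (level 1): F, J, I.
F → L → G → E gives E level 4.
No species has a prey at level 4, so no species reaches level 5.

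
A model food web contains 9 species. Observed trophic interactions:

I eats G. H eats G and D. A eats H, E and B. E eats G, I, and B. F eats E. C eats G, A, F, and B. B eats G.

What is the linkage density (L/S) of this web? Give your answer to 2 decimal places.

L/S = 1.67

There are L = 15 links among S = 9 species.
L/S = 15/9 = 1.6667 ≈ 1.67.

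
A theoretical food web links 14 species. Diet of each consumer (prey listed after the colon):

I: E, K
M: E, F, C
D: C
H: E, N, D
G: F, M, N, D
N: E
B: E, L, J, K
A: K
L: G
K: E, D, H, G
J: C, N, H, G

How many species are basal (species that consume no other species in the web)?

3

Basal species (no prey listed): E, F, C.
Count: 3.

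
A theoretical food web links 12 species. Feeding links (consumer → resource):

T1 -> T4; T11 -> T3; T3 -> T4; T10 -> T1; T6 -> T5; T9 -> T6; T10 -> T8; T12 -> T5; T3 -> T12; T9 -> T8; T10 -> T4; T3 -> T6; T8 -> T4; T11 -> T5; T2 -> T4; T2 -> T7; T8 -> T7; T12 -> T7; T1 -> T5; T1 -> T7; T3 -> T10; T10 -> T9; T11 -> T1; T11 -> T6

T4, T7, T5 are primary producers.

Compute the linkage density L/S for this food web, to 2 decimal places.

There are L = 24 links among S = 12 species.
L/S = 24/12 = 2.0000 ≈ 2.00.

L/S = 2.00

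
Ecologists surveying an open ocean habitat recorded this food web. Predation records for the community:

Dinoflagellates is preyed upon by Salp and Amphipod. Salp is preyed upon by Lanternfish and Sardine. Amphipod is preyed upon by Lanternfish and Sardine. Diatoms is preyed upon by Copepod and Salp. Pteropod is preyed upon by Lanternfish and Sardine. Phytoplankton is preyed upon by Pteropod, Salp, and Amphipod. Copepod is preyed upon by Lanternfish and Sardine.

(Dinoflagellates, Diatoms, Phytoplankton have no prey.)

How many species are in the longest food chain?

One longest chain: Dinoflagellates → Amphipod → Sardine.
It has 3 species and 2 links.

3 species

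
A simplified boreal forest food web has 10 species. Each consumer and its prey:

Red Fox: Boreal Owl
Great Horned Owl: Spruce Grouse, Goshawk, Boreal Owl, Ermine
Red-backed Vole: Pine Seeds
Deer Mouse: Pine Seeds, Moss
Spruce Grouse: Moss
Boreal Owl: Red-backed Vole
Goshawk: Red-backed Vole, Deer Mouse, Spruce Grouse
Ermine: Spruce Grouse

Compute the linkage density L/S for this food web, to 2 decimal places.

There are L = 14 links among S = 10 species.
L/S = 14/10 = 1.4000 ≈ 1.40.

L/S = 1.40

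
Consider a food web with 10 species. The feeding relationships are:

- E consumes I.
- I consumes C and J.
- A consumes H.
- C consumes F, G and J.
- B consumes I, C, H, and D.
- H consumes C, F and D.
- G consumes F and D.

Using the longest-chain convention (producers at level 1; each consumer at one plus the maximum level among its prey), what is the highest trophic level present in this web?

Producers (level 1): F, D, J.
F → G → C → H → A gives A level 5.
No species has a prey at level 5, so no species reaches level 6.

5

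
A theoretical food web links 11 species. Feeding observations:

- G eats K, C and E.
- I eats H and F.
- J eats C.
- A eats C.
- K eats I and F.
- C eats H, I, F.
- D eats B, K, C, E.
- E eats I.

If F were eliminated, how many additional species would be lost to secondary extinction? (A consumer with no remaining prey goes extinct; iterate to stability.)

0

Remove F.
Every predator of it retains at least one other prey: I still has H; C still has H, I; K still has I.
No consumer loses all prey, so no secondary extinctions occur.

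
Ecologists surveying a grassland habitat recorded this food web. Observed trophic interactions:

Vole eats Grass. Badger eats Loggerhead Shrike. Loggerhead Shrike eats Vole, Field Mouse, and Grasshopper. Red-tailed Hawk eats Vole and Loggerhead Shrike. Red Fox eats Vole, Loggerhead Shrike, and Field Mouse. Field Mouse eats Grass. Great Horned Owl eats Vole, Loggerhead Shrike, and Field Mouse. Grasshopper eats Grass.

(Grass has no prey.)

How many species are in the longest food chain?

4 species

One longest chain: Grass → Field Mouse → Loggerhead Shrike → Great Horned Owl.
It has 4 species and 3 links.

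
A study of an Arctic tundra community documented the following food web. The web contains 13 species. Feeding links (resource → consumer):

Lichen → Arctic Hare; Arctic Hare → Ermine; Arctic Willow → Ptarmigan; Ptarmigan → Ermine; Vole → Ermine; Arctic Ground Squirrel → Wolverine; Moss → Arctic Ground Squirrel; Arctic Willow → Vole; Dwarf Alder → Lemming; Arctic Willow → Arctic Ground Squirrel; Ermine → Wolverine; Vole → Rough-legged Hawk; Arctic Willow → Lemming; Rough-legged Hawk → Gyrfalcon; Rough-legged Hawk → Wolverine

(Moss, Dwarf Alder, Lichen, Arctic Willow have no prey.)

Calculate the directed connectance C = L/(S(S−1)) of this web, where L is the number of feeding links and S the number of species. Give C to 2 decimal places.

C = 0.10

The web has S = 13 species and L = 15 feeding links.
C = L / (S(S−1)) = 15 / 156 = 0.0962 ≈ 0.10.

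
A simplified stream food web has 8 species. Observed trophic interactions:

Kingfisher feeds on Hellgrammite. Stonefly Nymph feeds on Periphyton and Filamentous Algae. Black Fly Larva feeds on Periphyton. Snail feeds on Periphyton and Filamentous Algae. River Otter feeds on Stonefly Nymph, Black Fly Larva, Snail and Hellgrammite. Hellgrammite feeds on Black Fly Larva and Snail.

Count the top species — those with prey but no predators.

2

Top species (has prey, but nothing eats it): Kingfisher, River Otter.
Count: 2.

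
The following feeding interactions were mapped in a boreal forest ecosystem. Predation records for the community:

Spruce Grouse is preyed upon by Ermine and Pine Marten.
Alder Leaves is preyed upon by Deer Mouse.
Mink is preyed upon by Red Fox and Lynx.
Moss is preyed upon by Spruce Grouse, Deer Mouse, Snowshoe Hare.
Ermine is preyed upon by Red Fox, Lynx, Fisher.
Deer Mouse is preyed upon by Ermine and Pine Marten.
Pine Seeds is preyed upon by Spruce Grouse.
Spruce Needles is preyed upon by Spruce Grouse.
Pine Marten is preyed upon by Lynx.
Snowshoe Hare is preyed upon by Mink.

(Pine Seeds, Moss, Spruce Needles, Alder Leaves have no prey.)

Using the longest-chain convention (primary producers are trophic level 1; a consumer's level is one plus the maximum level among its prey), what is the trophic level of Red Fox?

Pine Seeds is a producer → level 1.
Spruce Grouse eats Pine Seeds (level 1); other prey at levels: Moss 1, Spruce Needles 1 → level 2.
Ermine eats Spruce Grouse (level 2); other prey at levels: Deer Mouse 2 → level 3.
Red Fox eats Ermine (level 3); other prey at levels: Mink 3 → level 4.

Trophic level 4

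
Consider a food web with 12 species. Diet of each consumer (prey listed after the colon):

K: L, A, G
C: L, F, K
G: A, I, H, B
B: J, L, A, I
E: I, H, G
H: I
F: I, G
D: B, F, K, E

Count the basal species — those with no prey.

Basal species (no prey listed): J, L, A, I.
Count: 4.

4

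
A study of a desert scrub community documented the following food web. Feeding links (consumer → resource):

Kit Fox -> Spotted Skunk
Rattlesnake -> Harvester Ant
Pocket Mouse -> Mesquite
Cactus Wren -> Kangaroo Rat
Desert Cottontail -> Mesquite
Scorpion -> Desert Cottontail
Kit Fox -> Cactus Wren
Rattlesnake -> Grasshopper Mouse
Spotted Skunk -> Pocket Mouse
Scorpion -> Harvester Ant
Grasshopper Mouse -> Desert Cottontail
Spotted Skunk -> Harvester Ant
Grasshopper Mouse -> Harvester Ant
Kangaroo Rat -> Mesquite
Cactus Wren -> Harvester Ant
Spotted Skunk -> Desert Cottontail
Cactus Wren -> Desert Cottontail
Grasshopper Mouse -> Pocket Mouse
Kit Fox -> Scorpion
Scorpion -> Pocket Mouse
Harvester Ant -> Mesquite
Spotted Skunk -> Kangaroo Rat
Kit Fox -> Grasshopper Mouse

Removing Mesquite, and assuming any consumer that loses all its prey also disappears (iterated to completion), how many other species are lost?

Remove Mesquite.
Round 1: Harvester Ant (all prey gone), Desert Cottontail (all prey gone), Pocket Mouse (all prey gone), Kangaroo Rat (all prey gone) → extinct.
Round 2: Spotted Skunk (all prey gone), Grasshopper Mouse (all prey gone), Scorpion (all prey gone), Cactus Wren (all prey gone) → extinct.
Round 3: Rattlesnake (all prey gone), Kit Fox (all prey gone) → extinct.
No further losses. Total secondary extinctions: 10.

10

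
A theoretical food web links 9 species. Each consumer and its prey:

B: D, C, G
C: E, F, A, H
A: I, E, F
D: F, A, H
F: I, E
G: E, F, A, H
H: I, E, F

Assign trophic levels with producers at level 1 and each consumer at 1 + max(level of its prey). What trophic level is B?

I is a producer → level 1.
F eats I (level 1); other prey at levels: E 1 → level 2.
A eats F (level 2); other prey at levels: I 1, E 1 → level 3.
D eats A (level 3); other prey at levels: F 2, H 3 → level 4.
B eats D (level 4); other prey at levels: C 4, G 4 → level 5.

Trophic level 5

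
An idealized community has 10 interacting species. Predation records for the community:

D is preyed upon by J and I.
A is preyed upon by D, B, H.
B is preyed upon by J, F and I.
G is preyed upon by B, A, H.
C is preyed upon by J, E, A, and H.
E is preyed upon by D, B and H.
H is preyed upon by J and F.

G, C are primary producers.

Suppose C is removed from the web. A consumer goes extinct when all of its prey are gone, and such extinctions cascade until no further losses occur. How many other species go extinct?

Remove C.
Round 1: E (all prey gone) → extinct.
No further losses. Total secondary extinctions: 1.

1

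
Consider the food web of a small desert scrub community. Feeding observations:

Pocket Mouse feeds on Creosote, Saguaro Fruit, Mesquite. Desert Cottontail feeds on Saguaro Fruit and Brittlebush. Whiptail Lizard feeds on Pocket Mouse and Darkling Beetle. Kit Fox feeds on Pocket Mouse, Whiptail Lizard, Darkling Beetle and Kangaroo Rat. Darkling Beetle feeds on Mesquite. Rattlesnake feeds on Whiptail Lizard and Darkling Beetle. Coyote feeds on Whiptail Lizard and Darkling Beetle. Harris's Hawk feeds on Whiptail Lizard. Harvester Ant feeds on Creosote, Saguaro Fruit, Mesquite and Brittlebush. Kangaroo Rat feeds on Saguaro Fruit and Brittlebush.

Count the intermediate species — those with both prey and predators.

Intermediate species (has both prey and predators): Kangaroo Rat, Darkling Beetle, Pocket Mouse, Whiptail Lizard.
Count: 4.

4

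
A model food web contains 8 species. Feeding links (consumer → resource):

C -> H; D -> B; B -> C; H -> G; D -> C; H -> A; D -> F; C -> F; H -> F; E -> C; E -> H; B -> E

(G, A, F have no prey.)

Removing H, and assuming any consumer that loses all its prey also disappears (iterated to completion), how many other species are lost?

0

Remove H.
Every predator of it retains at least one other prey: C still has F; E still has C.
No consumer loses all prey, so no secondary extinctions occur.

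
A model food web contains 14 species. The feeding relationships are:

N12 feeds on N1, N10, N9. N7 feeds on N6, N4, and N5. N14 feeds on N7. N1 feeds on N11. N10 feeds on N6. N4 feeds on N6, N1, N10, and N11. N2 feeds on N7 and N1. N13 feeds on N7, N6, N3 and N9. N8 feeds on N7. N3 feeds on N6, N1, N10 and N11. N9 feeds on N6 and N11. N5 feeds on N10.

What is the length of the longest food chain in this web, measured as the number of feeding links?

One longest chain: N11 → N1 → N4 → N7 → N2.
It has 5 species and 4 links.

4 links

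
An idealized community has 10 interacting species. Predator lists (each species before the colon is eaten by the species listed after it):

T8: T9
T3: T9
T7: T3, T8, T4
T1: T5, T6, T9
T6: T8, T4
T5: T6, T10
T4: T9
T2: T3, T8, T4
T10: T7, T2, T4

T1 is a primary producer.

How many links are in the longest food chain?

One longest chain: T1 → T5 → T10 → T7 → T4 → T9.
It has 6 species and 5 links.

5 links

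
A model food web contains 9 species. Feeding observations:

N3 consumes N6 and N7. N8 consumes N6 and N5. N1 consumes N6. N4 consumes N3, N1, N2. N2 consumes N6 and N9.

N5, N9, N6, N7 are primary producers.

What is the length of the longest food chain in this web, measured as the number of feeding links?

2 links

One longest chain: N9 → N2 → N4.
It has 3 species and 2 links.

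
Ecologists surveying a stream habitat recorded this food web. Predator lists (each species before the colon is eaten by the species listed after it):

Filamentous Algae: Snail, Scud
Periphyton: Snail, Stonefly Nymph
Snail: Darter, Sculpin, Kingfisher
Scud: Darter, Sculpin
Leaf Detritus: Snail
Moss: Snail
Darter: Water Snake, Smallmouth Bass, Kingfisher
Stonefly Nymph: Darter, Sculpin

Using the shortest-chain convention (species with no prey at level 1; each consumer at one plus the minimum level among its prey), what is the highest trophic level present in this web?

Basal resources (level 1): Leaf Detritus, Filamentous Algae, Moss, Periphyton.
Following each consumer down to its lowest-level prey: Leaf Detritus → Snail → Darter → Water Snake (levels 1 through 4).
All prey of Water Snake (Darter 3) are at level 3 or above, so Water Snake is at level 1 + 3 = 4.
Every consumer has at least one prey at level 3 or below, so none exceeds level 4.

4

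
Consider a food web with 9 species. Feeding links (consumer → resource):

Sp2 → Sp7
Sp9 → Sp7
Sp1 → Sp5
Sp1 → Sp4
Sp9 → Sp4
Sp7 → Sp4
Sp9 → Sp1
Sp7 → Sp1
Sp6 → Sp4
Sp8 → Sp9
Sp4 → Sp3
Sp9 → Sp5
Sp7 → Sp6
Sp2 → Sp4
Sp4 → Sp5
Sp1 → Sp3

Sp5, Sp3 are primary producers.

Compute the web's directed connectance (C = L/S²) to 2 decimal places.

The web has S = 9 species and L = 16 feeding links.
C = L / S² = 16 / 81 = 0.1975 ≈ 0.20.

C = 0.20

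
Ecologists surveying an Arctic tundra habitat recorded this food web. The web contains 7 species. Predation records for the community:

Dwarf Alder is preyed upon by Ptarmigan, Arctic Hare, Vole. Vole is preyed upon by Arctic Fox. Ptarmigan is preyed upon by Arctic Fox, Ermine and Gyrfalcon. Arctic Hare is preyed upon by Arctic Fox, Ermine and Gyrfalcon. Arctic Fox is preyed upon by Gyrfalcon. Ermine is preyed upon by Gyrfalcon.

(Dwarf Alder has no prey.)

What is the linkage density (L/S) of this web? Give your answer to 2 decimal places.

L/S = 1.71

There are L = 12 links among S = 7 species.
L/S = 12/7 = 1.7143 ≈ 1.71.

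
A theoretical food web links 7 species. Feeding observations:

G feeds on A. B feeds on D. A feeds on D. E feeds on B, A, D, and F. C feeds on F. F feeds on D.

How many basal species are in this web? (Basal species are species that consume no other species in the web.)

1

Basal species (no prey listed): D.
Count: 1.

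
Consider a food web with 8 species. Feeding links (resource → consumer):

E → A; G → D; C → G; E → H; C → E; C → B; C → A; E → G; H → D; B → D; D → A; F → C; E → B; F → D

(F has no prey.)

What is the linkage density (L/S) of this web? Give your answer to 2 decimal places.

L/S = 1.75

There are L = 14 links among S = 8 species.
L/S = 14/8 = 1.7500 ≈ 1.75.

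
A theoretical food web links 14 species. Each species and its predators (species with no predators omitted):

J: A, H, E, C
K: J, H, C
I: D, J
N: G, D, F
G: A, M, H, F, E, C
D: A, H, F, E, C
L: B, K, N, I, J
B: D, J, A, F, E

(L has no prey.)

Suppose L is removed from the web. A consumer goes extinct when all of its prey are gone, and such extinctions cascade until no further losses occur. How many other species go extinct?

13

Remove L.
Round 1: B (all prey gone), K (all prey gone), N (all prey gone), I (all prey gone) → extinct.
Round 2: G (all prey gone), D (all prey gone), J (all prey gone) → extinct.
Round 3: A (all prey gone), M (all prey gone), H (all prey gone), F (all prey gone), E (all prey gone), C (all prey gone) → extinct.
No further losses. Total secondary extinctions: 13.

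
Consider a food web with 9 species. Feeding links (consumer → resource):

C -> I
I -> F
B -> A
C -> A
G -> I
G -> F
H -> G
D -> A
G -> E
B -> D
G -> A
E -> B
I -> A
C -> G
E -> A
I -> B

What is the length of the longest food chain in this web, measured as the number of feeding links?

One longest chain: A → D → B → E → G → C.
It has 6 species and 5 links.

5 links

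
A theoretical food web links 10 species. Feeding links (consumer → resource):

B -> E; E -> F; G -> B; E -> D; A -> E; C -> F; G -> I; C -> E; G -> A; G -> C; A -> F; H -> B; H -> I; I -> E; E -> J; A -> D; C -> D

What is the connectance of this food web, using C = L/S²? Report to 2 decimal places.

The web has S = 10 species and L = 17 feeding links.
C = L / S² = 17 / 100 = 0.1700 ≈ 0.17.

C = 0.17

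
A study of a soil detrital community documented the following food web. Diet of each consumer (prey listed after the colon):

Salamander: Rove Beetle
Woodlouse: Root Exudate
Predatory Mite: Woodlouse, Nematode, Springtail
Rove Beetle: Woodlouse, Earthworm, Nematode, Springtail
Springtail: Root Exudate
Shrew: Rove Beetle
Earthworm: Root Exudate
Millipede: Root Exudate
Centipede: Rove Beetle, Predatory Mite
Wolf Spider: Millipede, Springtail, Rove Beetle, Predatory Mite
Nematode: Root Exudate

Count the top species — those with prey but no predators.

4

Top species (has prey, but nothing eats it): Salamander, Shrew, Centipede, Wolf Spider.
Count: 4.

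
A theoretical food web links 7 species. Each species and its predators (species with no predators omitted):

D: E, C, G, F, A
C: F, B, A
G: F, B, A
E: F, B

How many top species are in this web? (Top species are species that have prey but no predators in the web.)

Top species (has prey, but nothing eats it): F, B, A.
Count: 3.

3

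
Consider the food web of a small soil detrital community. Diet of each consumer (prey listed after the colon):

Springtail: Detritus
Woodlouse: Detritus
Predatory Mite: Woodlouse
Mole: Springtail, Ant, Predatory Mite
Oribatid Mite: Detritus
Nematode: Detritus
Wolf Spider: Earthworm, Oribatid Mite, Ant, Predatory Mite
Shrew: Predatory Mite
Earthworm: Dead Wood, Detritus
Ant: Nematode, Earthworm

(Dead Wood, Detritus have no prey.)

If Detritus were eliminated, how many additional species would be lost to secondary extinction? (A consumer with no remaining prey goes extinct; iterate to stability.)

6

Remove Detritus.
Round 1: Springtail (all prey gone), Woodlouse (all prey gone), Nematode (all prey gone), Oribatid Mite (all prey gone) → extinct.
Round 2: Predatory Mite (all prey gone) → extinct.
Round 3: Shrew (all prey gone) → extinct.
No further losses. Total secondary extinctions: 6.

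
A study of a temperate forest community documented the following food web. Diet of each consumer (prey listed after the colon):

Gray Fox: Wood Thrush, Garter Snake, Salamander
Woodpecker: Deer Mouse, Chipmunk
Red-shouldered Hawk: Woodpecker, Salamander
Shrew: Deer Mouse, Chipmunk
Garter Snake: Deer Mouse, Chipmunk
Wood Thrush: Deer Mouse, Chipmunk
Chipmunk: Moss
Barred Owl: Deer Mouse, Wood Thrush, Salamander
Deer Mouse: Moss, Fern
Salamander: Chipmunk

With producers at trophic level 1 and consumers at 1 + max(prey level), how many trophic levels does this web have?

4

Producers (level 1): Moss, Fern.
Moss → Deer Mouse → Wood Thrush → Gray Fox gives Gray Fox level 4.
No species has a prey at level 4, so no species reaches level 5.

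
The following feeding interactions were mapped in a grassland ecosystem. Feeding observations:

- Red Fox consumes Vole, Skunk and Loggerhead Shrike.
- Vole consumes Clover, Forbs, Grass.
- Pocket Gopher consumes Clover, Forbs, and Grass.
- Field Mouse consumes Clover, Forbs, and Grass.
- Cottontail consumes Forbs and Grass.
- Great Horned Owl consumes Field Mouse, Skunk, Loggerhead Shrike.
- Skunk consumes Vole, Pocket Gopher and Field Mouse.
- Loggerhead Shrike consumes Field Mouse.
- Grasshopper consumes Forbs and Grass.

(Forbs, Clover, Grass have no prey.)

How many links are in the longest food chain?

One longest chain: Forbs → Vole → Skunk → Red Fox.
It has 4 species and 3 links.

3 links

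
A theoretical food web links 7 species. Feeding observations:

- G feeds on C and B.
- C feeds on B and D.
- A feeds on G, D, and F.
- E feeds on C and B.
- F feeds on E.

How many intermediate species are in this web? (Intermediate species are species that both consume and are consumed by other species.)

Intermediate species (has both prey and predators): C, E, G, F.
Count: 4.

4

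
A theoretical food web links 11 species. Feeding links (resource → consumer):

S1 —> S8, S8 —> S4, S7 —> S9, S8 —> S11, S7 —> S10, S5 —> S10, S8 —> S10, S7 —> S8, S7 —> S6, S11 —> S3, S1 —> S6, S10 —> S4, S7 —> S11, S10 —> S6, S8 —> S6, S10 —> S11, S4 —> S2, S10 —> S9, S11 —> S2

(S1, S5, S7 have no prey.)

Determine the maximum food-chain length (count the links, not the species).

One longest chain: S1 → S8 → S10 → S11 → S3.
It has 5 species and 4 links.

4 links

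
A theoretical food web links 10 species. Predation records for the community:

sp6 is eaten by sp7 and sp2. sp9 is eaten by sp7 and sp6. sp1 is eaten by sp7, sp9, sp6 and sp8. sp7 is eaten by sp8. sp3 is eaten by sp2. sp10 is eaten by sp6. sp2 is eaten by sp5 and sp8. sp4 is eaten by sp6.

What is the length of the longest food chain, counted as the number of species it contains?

5 species

One longest chain: sp1 → sp9 → sp6 → sp2 → sp5.
It has 5 species and 4 links.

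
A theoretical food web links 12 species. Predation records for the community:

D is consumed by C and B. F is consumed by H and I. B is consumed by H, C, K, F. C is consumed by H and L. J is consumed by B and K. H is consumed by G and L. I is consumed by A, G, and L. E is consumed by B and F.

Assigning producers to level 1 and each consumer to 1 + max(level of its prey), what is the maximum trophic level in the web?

Producers (level 1): E, D, J.
E → B → F → I → A gives A level 5.
No species has a prey at level 5, so no species reaches level 6.

5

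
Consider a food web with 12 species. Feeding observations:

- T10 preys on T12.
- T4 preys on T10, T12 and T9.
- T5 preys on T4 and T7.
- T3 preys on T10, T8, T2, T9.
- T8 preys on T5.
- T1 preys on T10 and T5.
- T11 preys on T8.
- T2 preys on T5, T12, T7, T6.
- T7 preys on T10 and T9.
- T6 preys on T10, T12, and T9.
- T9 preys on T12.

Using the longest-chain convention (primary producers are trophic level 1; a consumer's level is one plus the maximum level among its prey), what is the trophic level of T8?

T12 is a producer → level 1.
T10 eats T12 → level 2.
T4 eats T10 (level 2); other prey at levels: T12 1, T9 2 → level 3.
T5 eats T4 (level 3); other prey at levels: T7 3 → level 4.
T8 eats T5 → level 5.

Trophic level 5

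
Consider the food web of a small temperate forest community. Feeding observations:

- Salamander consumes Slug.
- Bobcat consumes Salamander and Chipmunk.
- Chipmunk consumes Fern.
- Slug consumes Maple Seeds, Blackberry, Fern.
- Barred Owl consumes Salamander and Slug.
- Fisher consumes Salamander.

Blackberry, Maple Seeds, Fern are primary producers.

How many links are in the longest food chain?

3 links

One longest chain: Blackberry → Slug → Salamander → Fisher.
It has 4 species and 3 links.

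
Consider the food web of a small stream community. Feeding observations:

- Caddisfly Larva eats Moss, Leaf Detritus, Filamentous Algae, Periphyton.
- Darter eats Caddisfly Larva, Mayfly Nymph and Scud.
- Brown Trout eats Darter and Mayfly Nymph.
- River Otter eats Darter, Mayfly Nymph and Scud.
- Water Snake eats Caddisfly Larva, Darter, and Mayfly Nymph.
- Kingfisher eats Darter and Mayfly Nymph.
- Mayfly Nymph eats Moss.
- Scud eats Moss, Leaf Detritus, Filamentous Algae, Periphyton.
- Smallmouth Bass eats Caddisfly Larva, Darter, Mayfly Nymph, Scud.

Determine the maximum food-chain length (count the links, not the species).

3 links

One longest chain: Periphyton → Scud → Darter → Brown Trout.
It has 4 species and 3 links.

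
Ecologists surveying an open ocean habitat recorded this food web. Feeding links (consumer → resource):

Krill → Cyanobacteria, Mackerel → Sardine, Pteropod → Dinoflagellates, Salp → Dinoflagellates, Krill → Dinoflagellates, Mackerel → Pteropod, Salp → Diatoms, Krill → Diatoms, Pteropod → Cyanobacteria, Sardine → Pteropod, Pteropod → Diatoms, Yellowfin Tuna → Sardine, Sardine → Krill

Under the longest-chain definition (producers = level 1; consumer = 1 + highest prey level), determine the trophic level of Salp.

Trophic level 2

Dinoflagellates is a producer → level 1.
Salp eats Dinoflagellates (level 1); other prey at levels: Diatoms 1 → level 2.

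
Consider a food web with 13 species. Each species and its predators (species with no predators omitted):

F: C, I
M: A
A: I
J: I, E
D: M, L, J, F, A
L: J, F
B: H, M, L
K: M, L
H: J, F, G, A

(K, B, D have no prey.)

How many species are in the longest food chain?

One longest chain: B → H → F → C.
It has 4 species and 3 links.

4 species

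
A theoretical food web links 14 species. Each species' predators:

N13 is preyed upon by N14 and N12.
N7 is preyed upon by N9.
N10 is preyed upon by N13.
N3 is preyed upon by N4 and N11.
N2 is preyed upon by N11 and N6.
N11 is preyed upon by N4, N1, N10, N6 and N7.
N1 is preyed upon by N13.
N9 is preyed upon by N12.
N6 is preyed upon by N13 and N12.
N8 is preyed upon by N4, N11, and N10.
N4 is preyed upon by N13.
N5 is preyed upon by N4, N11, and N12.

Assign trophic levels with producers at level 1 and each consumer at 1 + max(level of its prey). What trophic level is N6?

Trophic level 3

N3 is a producer → level 1.
N11 eats N3 (level 1); other prey at levels: N2 1, N8 1, N5 1 → level 2.
N6 eats N11 (level 2); other prey at levels: N2 1 → level 3.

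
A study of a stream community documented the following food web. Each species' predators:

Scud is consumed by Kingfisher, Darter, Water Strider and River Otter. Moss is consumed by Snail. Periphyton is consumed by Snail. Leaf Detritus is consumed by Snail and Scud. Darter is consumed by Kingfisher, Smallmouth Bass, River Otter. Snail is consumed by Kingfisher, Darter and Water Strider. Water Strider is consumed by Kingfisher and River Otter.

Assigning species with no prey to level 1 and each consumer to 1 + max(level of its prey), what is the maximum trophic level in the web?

4

Basal resources (level 1): Leaf Detritus, Moss, Periphyton.
Leaf Detritus → Snail → Darter → Smallmouth Bass gives Smallmouth Bass level 4.
No species has a prey at level 4, so no species reaches level 5.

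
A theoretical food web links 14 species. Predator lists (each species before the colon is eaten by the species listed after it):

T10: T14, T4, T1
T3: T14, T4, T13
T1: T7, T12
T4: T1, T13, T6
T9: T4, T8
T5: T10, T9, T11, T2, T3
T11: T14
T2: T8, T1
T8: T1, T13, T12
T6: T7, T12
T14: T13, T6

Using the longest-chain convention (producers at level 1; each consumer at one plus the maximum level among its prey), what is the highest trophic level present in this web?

Producers (level 1): T5.
T5 → T9 → T8 → T1 → T7 gives T7 level 5.
No species has a prey at level 5, so no species reaches level 6.

5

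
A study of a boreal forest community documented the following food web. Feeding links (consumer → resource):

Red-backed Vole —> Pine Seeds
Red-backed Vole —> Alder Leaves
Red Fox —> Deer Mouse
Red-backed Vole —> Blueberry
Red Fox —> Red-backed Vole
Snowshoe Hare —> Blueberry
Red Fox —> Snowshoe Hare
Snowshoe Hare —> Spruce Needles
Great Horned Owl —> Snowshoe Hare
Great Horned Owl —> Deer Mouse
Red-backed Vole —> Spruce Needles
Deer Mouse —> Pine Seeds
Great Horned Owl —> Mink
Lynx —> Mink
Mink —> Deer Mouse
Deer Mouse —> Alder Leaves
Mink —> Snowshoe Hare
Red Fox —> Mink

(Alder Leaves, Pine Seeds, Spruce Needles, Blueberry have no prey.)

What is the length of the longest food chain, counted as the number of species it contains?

One longest chain: Alder Leaves → Deer Mouse → Mink → Lynx.
It has 4 species and 3 links.

4 species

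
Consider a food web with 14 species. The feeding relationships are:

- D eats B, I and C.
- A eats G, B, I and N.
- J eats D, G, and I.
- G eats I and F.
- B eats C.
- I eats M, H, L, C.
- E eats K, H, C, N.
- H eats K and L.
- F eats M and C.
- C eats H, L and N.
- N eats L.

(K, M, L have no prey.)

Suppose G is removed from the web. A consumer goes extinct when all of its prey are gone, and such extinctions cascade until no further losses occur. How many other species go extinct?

0

Remove G.
Every predator of it retains at least one other prey: A still has N, I, B; J still has I, D.
No consumer loses all prey, so no secondary extinctions occur.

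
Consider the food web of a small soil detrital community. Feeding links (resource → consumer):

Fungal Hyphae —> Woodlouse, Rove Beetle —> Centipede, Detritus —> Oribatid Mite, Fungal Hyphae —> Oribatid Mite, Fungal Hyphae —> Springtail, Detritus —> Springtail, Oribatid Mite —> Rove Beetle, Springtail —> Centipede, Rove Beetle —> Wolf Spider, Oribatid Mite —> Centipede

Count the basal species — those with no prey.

2

Basal species (no prey listed): Detritus, Fungal Hyphae.
Count: 2.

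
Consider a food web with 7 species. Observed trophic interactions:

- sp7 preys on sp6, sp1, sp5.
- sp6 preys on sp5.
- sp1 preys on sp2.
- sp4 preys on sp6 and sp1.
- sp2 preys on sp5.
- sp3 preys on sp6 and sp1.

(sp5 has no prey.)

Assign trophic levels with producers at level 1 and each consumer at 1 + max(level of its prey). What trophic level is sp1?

sp5 is a producer → level 1.
sp2 eats sp5 → level 2.
sp1 eats sp2 → level 3.

Trophic level 3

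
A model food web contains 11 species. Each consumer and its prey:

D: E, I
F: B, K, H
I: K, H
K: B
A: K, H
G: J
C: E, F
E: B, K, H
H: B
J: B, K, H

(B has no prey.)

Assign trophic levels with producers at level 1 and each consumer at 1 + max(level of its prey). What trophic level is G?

Trophic level 4

B is a producer → level 1.
K eats B → level 2.
J eats K (level 2); other prey at levels: B 1, H 2 → level 3.
G eats J → level 4.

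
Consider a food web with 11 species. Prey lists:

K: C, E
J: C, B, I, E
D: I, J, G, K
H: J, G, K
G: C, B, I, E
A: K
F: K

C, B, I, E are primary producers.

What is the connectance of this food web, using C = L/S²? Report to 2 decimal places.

The web has S = 11 species and L = 19 feeding links.
C = L / S² = 19 / 121 = 0.1570 ≈ 0.16.

C = 0.16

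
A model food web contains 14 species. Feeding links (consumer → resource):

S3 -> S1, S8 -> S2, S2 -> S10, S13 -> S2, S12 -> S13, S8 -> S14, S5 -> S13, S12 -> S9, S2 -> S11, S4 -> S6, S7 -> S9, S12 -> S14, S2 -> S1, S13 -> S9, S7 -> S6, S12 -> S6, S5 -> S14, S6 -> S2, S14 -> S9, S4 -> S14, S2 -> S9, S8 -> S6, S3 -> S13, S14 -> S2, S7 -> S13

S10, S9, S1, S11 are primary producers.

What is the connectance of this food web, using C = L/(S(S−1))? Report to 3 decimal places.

The web has S = 14 species and L = 25 feeding links.
C = L / (S(S−1)) = 25 / 182 = 0.1374 ≈ 0.137.

C = 0.137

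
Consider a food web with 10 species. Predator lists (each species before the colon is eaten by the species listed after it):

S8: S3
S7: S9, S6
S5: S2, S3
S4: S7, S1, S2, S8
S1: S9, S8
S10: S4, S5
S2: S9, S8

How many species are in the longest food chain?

One longest chain: S10 → S4 → S1 → S8 → S3.
It has 5 species and 4 links.

5 species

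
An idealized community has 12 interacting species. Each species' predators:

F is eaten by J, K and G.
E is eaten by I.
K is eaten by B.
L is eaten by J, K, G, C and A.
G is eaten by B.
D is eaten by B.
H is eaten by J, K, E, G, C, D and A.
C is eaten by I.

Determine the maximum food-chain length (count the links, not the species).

One longest chain: H → E → I.
It has 3 species and 2 links.

2 links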